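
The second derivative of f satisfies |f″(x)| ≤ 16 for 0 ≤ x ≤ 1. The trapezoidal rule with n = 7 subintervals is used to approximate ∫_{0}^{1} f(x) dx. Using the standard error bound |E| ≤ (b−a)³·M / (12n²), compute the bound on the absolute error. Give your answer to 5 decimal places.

0.02721

|E| ≤ (1)³·16 / (12·7²) = 16/588 = 0.02721.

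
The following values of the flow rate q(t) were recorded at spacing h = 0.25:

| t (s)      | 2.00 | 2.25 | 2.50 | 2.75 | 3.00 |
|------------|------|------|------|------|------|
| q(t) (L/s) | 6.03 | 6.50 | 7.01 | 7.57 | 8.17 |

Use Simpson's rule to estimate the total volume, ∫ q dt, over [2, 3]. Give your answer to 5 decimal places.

7.04167

h = 0.25, n = 4.
(h/3)·[y₀ + 4y₁ + 2y₂ + 4y₃ + y₄] = 0.083333·(84.50) = 7.04167.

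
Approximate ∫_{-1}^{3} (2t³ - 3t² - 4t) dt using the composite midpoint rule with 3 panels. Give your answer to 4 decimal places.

h = (3 − (-1))/3 = 1.333333.
Midpoints m₁,…,m₃ = -0.333333, 1, 2.333333.
f(m₁)=0.925926, f(m₂)=-5, f(m₃)=-0.259259.
h·[f(m₁) + f(m₂) + f(m₃)] = 1.333333·(-4.333333) = -5.7778.

-5.7778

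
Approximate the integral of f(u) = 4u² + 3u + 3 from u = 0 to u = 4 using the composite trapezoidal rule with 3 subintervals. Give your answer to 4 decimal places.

h = (4 − 0)/3 = 1.333333.
Nodes u₀,…,u₃ = 0, 1.333333, 2.666667, 4.
f(u) = 4u² + 3u + 3: f₀=3, f₁=14.111111, f₂=39.444444, f₃=79.
(h/2)·[f₀ + 2f₁ + 2f₂ + f₃] = 0.666667·(189.111111) = 126.0741.

126.0741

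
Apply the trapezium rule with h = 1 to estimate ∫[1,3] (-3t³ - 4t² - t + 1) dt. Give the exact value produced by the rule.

h = (3 − 1)/2 = 1.
Nodes t₀,…,t₂ = 1, 2, 3.
f(t) = -3t³ - 4t² - t + 1: f₀=-7, f₁=-41, f₂=-119.
(h/2)·[f₀ + 2f₁ + f₂] = 0.5·(-208) = -104.

-104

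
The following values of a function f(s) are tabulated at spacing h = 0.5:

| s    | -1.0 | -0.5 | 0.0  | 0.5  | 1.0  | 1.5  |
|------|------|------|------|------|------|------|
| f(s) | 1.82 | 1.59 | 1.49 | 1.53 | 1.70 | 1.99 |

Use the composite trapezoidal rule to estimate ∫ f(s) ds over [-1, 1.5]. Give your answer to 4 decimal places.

h = 0.5, n = 5.
(h/2)·[y₀ + 2y₁ + 2y₂ + 2y₃ + 2y₄ + y₅] = 0.25·(16.43) = 4.1075.

4.1075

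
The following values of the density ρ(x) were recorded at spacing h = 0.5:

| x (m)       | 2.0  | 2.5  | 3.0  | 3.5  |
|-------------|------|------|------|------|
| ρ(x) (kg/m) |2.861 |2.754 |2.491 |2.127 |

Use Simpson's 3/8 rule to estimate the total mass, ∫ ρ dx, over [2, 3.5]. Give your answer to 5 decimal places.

3.88556

h = 0.5, n = 3.
(3h/8)·[y₀ + 3y₁ + 3y₂ + y₃] = 0.1875·(20.723) = 3.88556.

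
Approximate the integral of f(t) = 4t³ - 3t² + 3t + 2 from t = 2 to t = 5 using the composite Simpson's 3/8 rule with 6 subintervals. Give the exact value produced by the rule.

529.5

h = (5 − 2)/6 = 0.5.
Nodes t₀,…,t₆ = 2, 2.5, 3, 3.5, 4, 4.5, 5.
f(t) = 4t³ - 3t² + 3t + 2: f₀=28, f₁=53.25, f₂=92, f₃=147.25, f₄=222, f₅=319.25, f₆=442.
(3h/8)·[f₀ + 3f₁ + 3f₂ + 2f₃ + 3f₄ + 3f₅ + f₆] = 0.1875·(2824) = 529.5.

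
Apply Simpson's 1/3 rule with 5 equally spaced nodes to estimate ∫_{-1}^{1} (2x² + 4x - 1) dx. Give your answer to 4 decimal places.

-0.6667

h = (1 − (-1))/4 = 0.5.
Nodes x₀,…,x₄ = -1, -0.5, 0, 0.5, 1.
f(x) = 2x² + 4x - 1: f₀=-3, f₁=-2.5, f₂=-1, f₃=1.5, f₄=5.
(h/3)·[f₀ + 4f₁ + 2f₂ + 4f₃ + f₄] = 0.166667·(-4) = -0.6667.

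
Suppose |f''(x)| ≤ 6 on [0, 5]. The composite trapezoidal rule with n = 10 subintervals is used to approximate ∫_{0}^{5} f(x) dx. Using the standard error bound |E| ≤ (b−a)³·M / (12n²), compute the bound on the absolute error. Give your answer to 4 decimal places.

|E| ≤ (5)³·6 / (12·10²) = 750/1200 = 0.6250.

0.6250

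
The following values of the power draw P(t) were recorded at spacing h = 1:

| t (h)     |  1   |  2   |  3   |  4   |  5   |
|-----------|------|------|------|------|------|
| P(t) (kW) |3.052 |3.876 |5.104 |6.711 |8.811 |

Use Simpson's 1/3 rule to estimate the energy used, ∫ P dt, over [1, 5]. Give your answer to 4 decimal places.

h = 1, n = 4.
(h/3)·[y₀ + 4y₁ + 2y₂ + 4y₃ + y₄] = 0.333333·(64.419) = 21.4730.

21.4730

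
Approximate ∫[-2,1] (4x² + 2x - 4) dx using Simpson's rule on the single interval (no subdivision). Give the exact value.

-3

S = (b−a)/6 · [f(-2) + 4f(-0.5) + f(1)] = 0.5·[8 + 4·(-4) + 2] = -3.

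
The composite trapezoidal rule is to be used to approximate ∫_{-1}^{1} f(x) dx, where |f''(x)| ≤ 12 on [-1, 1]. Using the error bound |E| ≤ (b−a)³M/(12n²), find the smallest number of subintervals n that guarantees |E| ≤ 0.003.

Need 96/(12n²) ≤ 0.003.
n² ≥ 96/(12·0.003) = 2666.67 ⇒ n ≥ 51.6398, so the smallest n is 52.

52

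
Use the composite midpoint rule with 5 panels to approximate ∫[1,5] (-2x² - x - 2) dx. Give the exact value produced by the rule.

-102.24

h = (5 − 1)/5 = 0.8.
Midpoints m₁,…,m₅ = 1.4, 2.2, 3, 3.8, 4.6.
f(m₁)=-7.32, f(m₂)=-13.88, f(m₃)=-23, f(m₄)=-34.68, f(m₅)=-48.92.
h·[f(m₁) + f(m₂) + f(m₃) + f(m₄) + f(m₅)] = 0.8·(-127.8) = -102.24.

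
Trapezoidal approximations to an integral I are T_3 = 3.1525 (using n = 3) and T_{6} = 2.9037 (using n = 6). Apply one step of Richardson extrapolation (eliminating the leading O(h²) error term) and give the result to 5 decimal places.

R = (4·T_{6} − T_3) / 3 = (4·2.9037 − 3.1525)/3 = (8.4623)/3 = 2.82077.

2.82077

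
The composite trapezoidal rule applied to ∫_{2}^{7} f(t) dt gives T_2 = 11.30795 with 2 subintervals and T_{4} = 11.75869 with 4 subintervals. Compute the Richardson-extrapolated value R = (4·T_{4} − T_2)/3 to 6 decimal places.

11.908937

R = (4·T_{4} − T_2) / 3 = (4·11.75869 − 11.30795)/3 = (35.72681)/3 = 11.908937.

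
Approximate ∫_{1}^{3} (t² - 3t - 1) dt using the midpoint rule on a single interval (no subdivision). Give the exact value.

M = (b−a)·f(2) = 2·(-3) = -6.

-6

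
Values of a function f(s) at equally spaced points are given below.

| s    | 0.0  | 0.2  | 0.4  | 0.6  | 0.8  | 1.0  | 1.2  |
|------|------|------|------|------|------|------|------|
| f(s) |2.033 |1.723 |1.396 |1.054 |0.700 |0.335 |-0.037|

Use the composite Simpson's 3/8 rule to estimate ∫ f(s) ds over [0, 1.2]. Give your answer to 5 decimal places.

h = 0.2, n = 6.
(3h/8)·[y₀ + 3y₁ + 3y₂ + 2y₃ + 3y₄ + 3y₅ + y₆] = 0.075·(16.566) = 1.24245.

1.24245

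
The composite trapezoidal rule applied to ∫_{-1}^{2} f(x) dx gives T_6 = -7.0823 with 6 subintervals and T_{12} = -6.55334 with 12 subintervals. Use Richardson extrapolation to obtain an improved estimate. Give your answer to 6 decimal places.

R = (4·T_{12} − T_6) / 3 = (4·(-6.55334) − (-7.0823))/3 = (-19.13106)/3 = -6.377020.

-6.377020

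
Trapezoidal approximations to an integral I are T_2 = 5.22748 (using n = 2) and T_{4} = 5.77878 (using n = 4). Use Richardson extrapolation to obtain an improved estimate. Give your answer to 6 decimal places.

R = (4·T_{4} − T_2) / 3 = (4·5.77878 − 5.22748)/3 = (17.88764)/3 = 5.962547.

5.962547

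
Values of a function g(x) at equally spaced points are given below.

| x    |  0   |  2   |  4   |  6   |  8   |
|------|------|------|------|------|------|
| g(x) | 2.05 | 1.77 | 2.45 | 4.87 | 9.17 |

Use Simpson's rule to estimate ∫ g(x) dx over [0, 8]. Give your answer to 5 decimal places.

28.45333

h = 2, n = 4.
(h/3)·[y₀ + 4y₁ + 2y₂ + 4y₃ + y₄] = 0.666667·(42.68) = 28.45333.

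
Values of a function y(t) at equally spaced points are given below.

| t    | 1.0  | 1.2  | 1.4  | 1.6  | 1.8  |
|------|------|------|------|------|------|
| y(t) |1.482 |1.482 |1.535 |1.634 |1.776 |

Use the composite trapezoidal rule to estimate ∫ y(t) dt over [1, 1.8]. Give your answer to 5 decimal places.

h = 0.2, n = 4.
(h/2)·[y₀ + 2y₁ + 2y₂ + 2y₃ + y₄] = 0.1·(12.560) = 1.25600.

1.25600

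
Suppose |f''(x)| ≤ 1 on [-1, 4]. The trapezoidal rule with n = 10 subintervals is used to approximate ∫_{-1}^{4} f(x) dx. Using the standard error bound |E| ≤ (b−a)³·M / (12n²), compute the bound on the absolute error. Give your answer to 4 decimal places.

0.1042

|E| ≤ (5)³·1 / (12·10²) = 125/1200 = 0.1042.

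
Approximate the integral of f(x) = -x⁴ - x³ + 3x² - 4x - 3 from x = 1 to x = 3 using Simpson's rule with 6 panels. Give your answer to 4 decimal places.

h = (3 − 1)/6 = 0.333333.
Nodes x₀,…,x₆ = 1, 1.333333, 1.666667, 2, 2.333333, 2.666667, 3.
f(x) = -x⁴ - x³ + 3x² - 4x - 3: f₀=-6, f₁=-8.530864, f₂=-13.679012, f₃=-23, f₄=-38.345679, f₅=-61.864198, f₆=-96.
(h/3)·[f₀ + 4f₁ + 2f₂ + 4f₃ + 2f₄ + 4f₅ + f₆] = 0.111111·(-579.629630) = -64.4033.

-64.4033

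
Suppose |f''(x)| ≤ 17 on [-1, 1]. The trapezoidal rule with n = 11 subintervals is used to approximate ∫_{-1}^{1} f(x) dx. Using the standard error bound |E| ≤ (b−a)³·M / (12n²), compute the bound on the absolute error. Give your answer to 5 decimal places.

|E| ≤ (2)³·17 / (12·11²) = 136/1452 = 0.09366.

0.09366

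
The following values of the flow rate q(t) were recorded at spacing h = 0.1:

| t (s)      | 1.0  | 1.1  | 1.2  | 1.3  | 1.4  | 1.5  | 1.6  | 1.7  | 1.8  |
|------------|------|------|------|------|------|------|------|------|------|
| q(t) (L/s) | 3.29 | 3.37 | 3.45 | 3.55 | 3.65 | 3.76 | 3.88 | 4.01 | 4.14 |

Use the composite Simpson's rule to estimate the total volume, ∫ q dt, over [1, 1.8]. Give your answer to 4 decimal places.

h = 0.1, n = 8.
(h/3)·[y₀ + 4y₁ + 2y₂ + 4y₃ + 2y₄ + 4y₅ + 2y₆ + 4y₇ + y₈] = 0.033333·(88.15) = 2.9383.

2.9383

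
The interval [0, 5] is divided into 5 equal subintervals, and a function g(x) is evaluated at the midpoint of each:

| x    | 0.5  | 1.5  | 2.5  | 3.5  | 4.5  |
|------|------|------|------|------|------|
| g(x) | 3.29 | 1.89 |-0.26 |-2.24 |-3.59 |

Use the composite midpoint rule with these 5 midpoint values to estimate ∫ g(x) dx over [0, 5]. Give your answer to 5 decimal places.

-0.91000

h = 1, n = 5.
h·[y(m₁) + y(m₂) + y(m₃) + y(m₄) + y(m₅)] = 1·(-0.91) = -0.91000.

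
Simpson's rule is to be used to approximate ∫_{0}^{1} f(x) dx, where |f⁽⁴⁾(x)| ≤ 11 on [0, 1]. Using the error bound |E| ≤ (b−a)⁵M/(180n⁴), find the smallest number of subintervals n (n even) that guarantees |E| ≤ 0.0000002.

24

Need 11/(180n⁴) ≤ 0.0000002.
n⁴ ≥ 11/(180·0.0000002) = 305556 ⇒ n ≥ 23.5111, so the smallest even n is 24. (n must be even for Simpson's rule.)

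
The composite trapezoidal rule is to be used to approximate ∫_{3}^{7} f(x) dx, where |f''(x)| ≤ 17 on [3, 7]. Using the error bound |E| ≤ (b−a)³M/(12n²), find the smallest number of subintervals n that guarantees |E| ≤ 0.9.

Need 1088/(12n²) ≤ 0.9.
n² ≥ 1088/(12·0.9) = 100.741 ⇒ n ≥ 10.0370, so the smallest n is 11.

11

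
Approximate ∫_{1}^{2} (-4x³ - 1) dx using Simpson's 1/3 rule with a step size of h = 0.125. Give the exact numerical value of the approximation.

-16

h = (2 − 1)/8 = 0.125.
Nodes x₀,…,x₈ = 1, 1.125, 1.25, 1.375, 1.5, 1.625, 1.75, 1.875, 2.
f(x) = -4x³ - 1: f₀=-5, f₁=-6.6953125, f₂=-8.8125, f₃=-11.3984375, f₄=-14.5, f₅=-18.1640625, f₆=-22.4375, f₇=-27.3671875, f₈=-33.
(h/3)·[f₀ + 4f₁ + 2f₂ + 4f₃ + 2f₄ + 4f₅ + 2f₆ + 4f₇ + f₈] = 0.041667·(-384) = -16.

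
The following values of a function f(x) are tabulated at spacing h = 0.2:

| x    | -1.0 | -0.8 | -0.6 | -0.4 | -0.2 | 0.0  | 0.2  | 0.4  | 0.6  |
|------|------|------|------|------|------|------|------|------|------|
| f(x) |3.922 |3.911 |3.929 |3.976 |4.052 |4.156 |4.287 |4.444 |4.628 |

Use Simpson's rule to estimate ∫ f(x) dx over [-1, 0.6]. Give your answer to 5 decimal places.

6.60227

h = 0.2, n = 8.
(h/3)·[y₀ + 4y₁ + 2y₂ + 4y₃ + 2y₄ + 4y₅ + 2y₆ + 4y₇ + y₈] = 0.066667·(99.034) = 6.60227.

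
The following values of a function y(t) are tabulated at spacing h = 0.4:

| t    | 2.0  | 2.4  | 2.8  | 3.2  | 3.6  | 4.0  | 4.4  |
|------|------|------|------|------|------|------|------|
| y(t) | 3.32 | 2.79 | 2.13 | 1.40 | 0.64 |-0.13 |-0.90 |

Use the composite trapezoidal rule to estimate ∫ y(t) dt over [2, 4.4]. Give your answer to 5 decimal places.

3.21600

h = 0.4, n = 6.
(h/2)·[y₀ + 2y₁ + 2y₂ + 2y₃ + 2y₄ + 2y₅ + y₆] = 0.2·(16.08) = 3.21600.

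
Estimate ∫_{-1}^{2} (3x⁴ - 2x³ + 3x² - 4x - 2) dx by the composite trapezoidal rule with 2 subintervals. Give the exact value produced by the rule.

h = (2 − (-1))/2 = 1.5.
Nodes x₀,…,x₂ = -1, 0.5, 2.
f(x) = 3x⁴ - 2x³ + 3x² - 4x - 2: f₀=10, f₁=-3.3125, f₂=34.
(h/2)·[f₀ + 2f₁ + f₂] = 0.75·(37.375) = 28.03125.

28.03125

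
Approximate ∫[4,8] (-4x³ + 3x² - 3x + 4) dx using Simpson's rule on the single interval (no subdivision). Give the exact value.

-3448

S = (b−a)/6 · [f(4) + 4f(6) + f(8)] = 0.666667·[(-216) + 4·(-770) + (-1876)] = -3448.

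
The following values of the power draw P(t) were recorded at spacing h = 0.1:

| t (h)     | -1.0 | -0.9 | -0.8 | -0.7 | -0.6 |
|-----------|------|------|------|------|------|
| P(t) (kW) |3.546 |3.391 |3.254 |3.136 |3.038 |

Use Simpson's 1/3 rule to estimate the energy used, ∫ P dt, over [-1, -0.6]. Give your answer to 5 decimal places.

h = 0.1, n = 4.
(h/3)·[y₀ + 4y₁ + 2y₂ + 4y₃ + y₄] = 0.033333·(39.200) = 1.30667.

1.30667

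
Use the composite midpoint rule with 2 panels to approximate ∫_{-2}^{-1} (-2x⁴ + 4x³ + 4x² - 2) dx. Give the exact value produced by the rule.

-19.1953125

h = (-1 − (-2))/2 = 0.5.
Midpoints m₁,…,m₂ = -1.75, -1.25.
f(m₁)=-29.9453125, f(m₂)=-8.4453125.
h·[f(m₁) + f(m₂)] = 0.5·(-38.390625) = -19.1953125.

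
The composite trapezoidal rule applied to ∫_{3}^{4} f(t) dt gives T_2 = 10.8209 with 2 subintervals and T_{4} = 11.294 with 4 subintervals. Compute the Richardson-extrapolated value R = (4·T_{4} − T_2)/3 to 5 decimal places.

R = (4·T_{4} − T_2) / 3 = (4·11.294 − 10.8209)/3 = (34.3551)/3 = 11.45170.

11.45170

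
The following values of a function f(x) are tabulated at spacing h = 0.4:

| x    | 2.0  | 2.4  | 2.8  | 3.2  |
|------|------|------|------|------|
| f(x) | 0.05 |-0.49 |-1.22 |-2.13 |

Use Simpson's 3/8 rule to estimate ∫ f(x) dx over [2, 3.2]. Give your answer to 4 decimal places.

-1.0815

h = 0.4, n = 3.
(3h/8)·[y₀ + 3y₁ + 3y₂ + y₃] = 0.15·(-7.21) = -1.0815.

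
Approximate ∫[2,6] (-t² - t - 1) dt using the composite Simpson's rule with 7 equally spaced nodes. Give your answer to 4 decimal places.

-89.3333

h = (6 − 2)/6 = 0.666667.
Nodes t₀,…,t₆ = 2, 2.666667, 3.333333, 4, 4.666667, 5.333333, 6.
f(t) = -t² - t - 1: f₀=-7, f₁=-10.777778, f₂=-15.444444, f₃=-21, f₄=-27.444444, f₅=-34.777778, f₆=-43.
(h/3)·[f₀ + 4f₁ + 2f₂ + 4f₃ + 2f₄ + 4f₅ + f₆] = 0.222222·(-402) = -89.3333.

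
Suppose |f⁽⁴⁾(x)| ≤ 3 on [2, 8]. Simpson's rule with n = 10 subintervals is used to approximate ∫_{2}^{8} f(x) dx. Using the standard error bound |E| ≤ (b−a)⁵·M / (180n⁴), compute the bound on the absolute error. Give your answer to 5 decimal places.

0.01296

|E| ≤ (6)⁵·3 / (180·10⁴) = 23328/1800000 = 0.01296.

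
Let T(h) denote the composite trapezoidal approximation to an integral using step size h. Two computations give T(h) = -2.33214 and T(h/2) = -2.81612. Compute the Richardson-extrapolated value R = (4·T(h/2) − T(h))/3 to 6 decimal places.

-2.977447

R = (4·T(h/2) − T(h)) / 3 = (4·(-2.81612) − (-2.33214))/3 = (-8.93234)/3 = -2.977447.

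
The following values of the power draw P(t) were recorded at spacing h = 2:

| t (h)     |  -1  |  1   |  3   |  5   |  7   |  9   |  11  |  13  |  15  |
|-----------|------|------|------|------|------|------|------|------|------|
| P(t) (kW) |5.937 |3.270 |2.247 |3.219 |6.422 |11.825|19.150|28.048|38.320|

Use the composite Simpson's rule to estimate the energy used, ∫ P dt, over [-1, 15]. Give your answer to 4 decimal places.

h = 2, n = 8.
(h/3)·[y₀ + 4y₁ + 2y₂ + 4y₃ + 2y₄ + 4y₅ + 2y₆ + 4y₇ + y₈] = 0.666667·(285.343) = 190.2287.

190.2287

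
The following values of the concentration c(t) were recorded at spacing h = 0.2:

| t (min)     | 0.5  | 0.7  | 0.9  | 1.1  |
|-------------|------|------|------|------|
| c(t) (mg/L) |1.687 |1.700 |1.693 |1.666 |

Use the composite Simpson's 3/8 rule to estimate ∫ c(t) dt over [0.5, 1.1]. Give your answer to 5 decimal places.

1.01490

h = 0.2, n = 3.
(3h/8)·[y₀ + 3y₁ + 3y₂ + y₃] = 0.075·(13.532) = 1.01490.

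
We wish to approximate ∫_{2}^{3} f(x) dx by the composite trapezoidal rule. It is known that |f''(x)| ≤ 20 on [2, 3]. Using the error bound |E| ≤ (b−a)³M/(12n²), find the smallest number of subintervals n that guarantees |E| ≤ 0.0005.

Need 20/(12n²) ≤ 0.0005.
n² ≥ 20/(12·0.0005) = 3333.33 ⇒ n ≥ 57.7350, so the smallest n is 58.

58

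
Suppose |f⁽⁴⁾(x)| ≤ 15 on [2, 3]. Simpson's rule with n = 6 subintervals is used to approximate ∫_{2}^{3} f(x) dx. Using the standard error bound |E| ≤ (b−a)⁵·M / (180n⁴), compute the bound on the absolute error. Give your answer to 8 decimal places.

0.00006430

|E| ≤ (1)⁵·15 / (180·6⁴) = 15/233280 = 0.00006430.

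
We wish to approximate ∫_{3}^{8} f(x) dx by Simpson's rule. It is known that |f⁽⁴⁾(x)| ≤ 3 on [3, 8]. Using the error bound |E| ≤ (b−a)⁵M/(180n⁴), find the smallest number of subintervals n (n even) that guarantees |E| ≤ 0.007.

Need 9375/(180n⁴) ≤ 0.007.
n⁴ ≥ 9375/(180·0.007) = 7440.48 ⇒ n ≥ 9.2875, so the smallest even n is 10. (n must be even for Simpson's rule.)

10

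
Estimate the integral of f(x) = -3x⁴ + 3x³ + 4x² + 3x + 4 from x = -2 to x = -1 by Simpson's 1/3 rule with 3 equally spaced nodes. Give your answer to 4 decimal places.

h = (-1 − (-2))/2 = 0.5.
Nodes x₀,…,x₂ = -2, -1.5, -1.
f(x) = -3x⁴ + 3x³ + 4x² + 3x + 4: f₀=-58, f₁=-16.8125, f₂=-1.
(h/3)·[f₀ + 4f₁ + f₂] = 0.166667·(-126.25) = -21.0417.

-21.0417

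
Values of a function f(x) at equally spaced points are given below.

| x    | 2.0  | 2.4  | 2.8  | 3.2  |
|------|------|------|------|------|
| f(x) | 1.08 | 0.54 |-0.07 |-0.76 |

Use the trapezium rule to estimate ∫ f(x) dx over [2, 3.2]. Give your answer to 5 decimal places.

h = 0.4, n = 3.
(h/2)·[y₀ + 2y₁ + 2y₂ + y₃] = 0.2·(1.26) = 0.25200.

0.25200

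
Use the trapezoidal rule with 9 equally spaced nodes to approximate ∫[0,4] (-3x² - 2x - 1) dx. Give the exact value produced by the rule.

-84.5

h = (4 − 0)/8 = 0.5.
Nodes x₀,…,x₈ = 0, 0.5, 1, 1.5, 2, 2.5, 3, 3.5, 4.
f(x) = -3x² - 2x - 1: f₀=-1, f₁=-2.75, f₂=-6, f₃=-10.75, f₄=-17, f₅=-24.75, f₆=-34, f₇=-44.75, f₈=-57.
(h/2)·[f₀ + 2f₁ + 2f₂ + 2f₃ + 2f₄ + 2f₅ + 2f₆ + 2f₇ + f₈] = 0.25·(-338) = -84.5.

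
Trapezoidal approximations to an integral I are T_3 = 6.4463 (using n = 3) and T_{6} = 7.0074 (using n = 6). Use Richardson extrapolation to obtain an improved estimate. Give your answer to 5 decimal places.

R = (4·T_{6} − T_3) / 3 = (4·7.0074 − 6.4463)/3 = (21.5833)/3 = 7.19443.

7.19443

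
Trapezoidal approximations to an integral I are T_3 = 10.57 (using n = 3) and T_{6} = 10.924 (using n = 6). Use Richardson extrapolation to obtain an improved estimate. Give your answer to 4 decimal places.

11.0420

R = (4·T_{6} − T_3) / 3 = (4·10.924 − 10.57)/3 = (33.126)/3 = 11.0420.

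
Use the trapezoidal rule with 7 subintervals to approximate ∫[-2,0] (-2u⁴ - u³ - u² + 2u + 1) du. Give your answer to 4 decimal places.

-13.8467

h = (0 − (-2))/7 = 0.285714.
Nodes u₀,…,u₇ = -2, -1.714286, -1.428571, -1.142857, -0.857143, -0.571429, -0.285714, 0.
f(u) = -2u⁴ - u³ - u² + 2u + 1: f₀=-31, f₁=-17.602249, f₂=-9.312370, f₃=-4.511037, f₄=-1.898792, f₅=-0.496043, f₆=0.356935, f₇=1.
(h/2)·[f₀ + 2f₁ + 2f₂ + 2f₃ + 2f₄ + 2f₅ + 2f₆ + f₇] = 0.142857·(-96.927114) = -13.8467.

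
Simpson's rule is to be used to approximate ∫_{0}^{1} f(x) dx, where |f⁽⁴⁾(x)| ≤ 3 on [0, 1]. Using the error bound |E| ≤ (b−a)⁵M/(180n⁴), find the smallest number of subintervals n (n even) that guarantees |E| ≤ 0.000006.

Need 3/(180n⁴) ≤ 0.000006.
n⁴ ≥ 3/(180·0.000006) = 2777.78 ⇒ n ≥ 7.2598, so the smallest even n is 8. (n must be even for Simpson's rule.)

8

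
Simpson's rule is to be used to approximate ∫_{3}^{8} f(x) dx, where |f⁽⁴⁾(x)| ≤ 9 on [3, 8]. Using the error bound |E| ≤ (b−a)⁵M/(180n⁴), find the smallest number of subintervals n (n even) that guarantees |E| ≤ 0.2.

Need 28125/(180n⁴) ≤ 0.2.
n⁴ ≥ 28125/(180·0.2) = 781.25 ⇒ n ≥ 5.2869, so the smallest even n is 6. (n must be even for Simpson's rule.)

6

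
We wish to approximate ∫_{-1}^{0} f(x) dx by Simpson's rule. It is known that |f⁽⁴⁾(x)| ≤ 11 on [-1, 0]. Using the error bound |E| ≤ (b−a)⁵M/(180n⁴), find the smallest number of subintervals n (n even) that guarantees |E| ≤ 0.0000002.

24

Need 11/(180n⁴) ≤ 0.0000002.
n⁴ ≥ 11/(180·0.0000002) = 305556 ⇒ n ≥ 23.5111, so the smallest even n is 24. (n must be even for Simpson's rule.)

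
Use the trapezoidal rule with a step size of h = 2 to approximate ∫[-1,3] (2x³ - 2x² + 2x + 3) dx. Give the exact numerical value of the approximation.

h = (3 − (-1))/2 = 2.
Nodes x₀,…,x₂ = -1, 1, 3.
f(x) = 2x³ - 2x² + 2x + 3: f₀=-3, f₁=5, f₂=45.
(h/2)·[f₀ + 2f₁ + f₂] = 1·(52) = 52.

52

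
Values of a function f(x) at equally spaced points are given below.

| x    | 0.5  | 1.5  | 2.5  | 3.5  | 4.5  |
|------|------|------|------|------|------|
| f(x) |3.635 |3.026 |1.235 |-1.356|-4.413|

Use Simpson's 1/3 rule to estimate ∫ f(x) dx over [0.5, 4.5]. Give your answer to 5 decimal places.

2.79067

h = 1, n = 4.
(h/3)·[y₀ + 4y₁ + 2y₂ + 4y₃ + y₄] = 0.333333·(8.372) = 2.79067.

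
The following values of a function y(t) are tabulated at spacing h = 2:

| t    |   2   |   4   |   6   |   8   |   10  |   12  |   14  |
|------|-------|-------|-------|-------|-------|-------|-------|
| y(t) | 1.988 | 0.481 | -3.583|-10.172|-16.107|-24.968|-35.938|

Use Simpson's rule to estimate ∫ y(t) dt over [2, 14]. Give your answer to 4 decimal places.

-141.3107

h = 2, n = 6.
(h/3)·[y₀ + 4y₁ + 2y₂ + 4y₃ + 2y₄ + 4y₅ + y₆] = 0.666667·(-211.966) = -141.3107.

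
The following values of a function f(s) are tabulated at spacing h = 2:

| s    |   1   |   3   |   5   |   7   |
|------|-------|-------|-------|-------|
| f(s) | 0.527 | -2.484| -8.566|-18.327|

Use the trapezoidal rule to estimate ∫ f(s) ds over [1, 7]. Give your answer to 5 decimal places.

-39.90000

h = 2, n = 3.
(h/2)·[y₀ + 2y₁ + 2y₂ + y₃] = 1·(-39.900) = -39.90000.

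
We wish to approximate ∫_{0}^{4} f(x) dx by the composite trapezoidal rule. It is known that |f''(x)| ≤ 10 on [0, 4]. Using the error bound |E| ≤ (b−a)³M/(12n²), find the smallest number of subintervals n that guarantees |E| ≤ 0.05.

Need 640/(12n²) ≤ 0.05.
n² ≥ 640/(12·0.05) = 1066.67 ⇒ n ≥ 32.6599, so the smallest n is 33.

33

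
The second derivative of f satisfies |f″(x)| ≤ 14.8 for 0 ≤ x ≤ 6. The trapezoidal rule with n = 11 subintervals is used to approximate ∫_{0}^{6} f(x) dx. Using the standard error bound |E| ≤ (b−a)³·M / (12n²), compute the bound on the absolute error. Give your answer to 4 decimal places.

|E| ≤ (6)³·14.8 / (12·11²) = 3196.8/1452 = 2.2017.

2.2017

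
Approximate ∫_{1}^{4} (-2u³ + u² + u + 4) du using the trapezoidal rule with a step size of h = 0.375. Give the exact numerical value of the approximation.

-87.984375

h = (4 − 1)/8 = 0.375.
Nodes u₀,…,u₈ = 1, 1.375, 1.75, 2.125, 2.5, 2.875, 3.25, 3.625, 4.
f(u) = -2u³ + u² + u + 4: f₀=4, f₁=2.06640625, f₂=-1.90625, f₃=-8.55078125, f₄=-18.5, f₅=-32.38671875, f₆=-50.84375, f₇=-74.50390625, f₈=-104.
(h/2)·[f₀ + 2f₁ + 2f₂ + 2f₃ + 2f₄ + 2f₅ + 2f₆ + 2f₇ + f₈] = 0.1875·(-469.25) = -87.984375.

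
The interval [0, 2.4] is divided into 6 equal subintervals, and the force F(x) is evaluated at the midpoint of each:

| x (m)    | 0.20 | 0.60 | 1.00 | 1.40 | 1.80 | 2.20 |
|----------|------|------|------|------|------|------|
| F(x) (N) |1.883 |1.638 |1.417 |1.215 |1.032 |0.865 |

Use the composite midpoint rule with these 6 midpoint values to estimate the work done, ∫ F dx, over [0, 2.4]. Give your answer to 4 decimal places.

3.2200

h = 0.4, n = 6.
h·[y(m₁) + y(m₂) + y(m₃) + y(m₄) + y(m₅) + y(m₆)] = 0.4·(8.050) = 3.2200.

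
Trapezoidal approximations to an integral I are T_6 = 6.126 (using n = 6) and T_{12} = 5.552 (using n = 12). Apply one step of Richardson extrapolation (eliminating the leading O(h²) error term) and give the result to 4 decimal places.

R = (4·T_{12} − T_6) / 3 = (4·5.552 − 6.126)/3 = (16.082)/3 = 5.3607.

5.3607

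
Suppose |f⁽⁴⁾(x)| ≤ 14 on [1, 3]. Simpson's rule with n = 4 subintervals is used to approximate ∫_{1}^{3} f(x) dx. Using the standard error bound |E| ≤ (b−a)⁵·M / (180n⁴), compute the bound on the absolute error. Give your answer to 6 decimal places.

0.009722

|E| ≤ (2)⁵·14 / (180·4⁴) = 448/46080 = 0.009722.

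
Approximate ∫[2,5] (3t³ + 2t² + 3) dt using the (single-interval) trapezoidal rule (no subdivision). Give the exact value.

T = (b−a)/2 · [f(2) + f(5)] = 1.5·[35 + 428] = 694.5.

694.5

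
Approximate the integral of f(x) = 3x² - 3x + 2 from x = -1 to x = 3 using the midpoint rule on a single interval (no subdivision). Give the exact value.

M = (b−a)·f(1) = 4·(2) = 8.

8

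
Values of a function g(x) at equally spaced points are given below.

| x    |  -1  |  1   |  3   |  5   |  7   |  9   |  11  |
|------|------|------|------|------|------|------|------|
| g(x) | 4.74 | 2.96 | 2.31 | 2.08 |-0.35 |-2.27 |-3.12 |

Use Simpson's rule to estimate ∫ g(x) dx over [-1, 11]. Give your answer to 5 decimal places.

11.08000

h = 2, n = 6.
(h/3)·[y₀ + 4y₁ + 2y₂ + 4y₃ + 2y₄ + 4y₅ + y₆] = 0.666667·(16.62) = 11.08000.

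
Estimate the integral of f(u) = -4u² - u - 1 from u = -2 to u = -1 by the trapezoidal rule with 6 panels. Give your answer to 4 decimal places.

h = (-1 − (-2))/6 = 0.166667.
Nodes u₀,…,u₆ = -2, -1.833333, -1.666667, -1.5, -1.333333, -1.166667, -1.
f(u) = -4u² - u - 1: f₀=-15, f₁=-12.611111, f₂=-10.444444, f₃=-8.5, f₄=-6.777778, f₅=-5.277778, f₆=-4.
(h/2)·[f₀ + 2f₁ + 2f₂ + 2f₃ + 2f₄ + 2f₅ + f₆] = 0.083333·(-106.222222) = -8.8519.

-8.8519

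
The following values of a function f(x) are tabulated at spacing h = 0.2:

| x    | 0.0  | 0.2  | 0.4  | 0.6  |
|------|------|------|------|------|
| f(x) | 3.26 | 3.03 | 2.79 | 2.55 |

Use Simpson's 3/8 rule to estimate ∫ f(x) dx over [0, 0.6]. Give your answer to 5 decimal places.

1.74525

h = 0.2, n = 3.
(3h/8)·[y₀ + 3y₁ + 3y₂ + y₃] = 0.075·(23.27) = 1.74525.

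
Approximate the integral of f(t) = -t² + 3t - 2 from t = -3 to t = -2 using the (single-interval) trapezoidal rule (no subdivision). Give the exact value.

-16

T = (b−a)/2 · [f(-3) + f(-2)] = 0.5·[(-20) + (-12)] = -16.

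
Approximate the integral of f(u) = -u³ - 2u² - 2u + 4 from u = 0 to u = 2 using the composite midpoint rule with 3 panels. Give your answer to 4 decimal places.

h = (2 − 0)/3 = 0.666667.
Midpoints m₁,…,m₃ = 0.333333, 1, 1.666667.
f(m₁)=3.074074, f(m₂)=-1, f(m₃)=-9.518519.
h·[f(m₁) + f(m₂) + f(m₃)] = 0.666667·(-7.444444) = -4.9630.

-4.9630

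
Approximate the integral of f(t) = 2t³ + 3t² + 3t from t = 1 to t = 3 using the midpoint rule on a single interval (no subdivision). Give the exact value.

68

M = (b−a)·f(2) = 2·(34) = 68.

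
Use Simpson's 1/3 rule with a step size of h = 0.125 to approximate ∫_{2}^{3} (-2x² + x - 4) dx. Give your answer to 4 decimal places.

h = (3 − 2)/8 = 0.125.
Nodes x₀,…,x₈ = 2, 2.125, 2.25, 2.375, 2.5, 2.625, 2.75, 2.875, 3.
f(x) = -2x² + x - 4: f₀=-10, f₁=-10.90625, f₂=-11.875, f₃=-12.90625, f₄=-14, f₅=-15.15625, f₆=-16.375, f₇=-17.65625, f₈=-19.
(h/3)·[f₀ + 4f₁ + 2f₂ + 4f₃ + 2f₄ + 4f₅ + 2f₆ + 4f₇ + f₈] = 0.041667·(-340) = -14.1667.

-14.1667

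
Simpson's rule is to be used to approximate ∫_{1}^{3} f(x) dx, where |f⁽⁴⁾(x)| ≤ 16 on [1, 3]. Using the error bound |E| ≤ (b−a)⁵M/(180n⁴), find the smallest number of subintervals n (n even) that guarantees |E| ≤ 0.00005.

Need 512/(180n⁴) ≤ 0.00005.
n⁴ ≥ 512/(180·0.00005) = 56888.9 ⇒ n ≥ 15.4439, so the smallest even n is 16. (n must be even for Simpson's rule.)

16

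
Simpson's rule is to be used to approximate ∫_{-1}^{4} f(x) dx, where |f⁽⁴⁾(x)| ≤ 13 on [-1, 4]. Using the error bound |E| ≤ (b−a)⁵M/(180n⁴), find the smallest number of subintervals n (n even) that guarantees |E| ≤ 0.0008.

24

Need 40625/(180n⁴) ≤ 0.0008.
n⁴ ≥ 40625/(180·0.0008) = 282118 ⇒ n ≥ 23.0466, so the smallest even n is 24. (n must be even for Simpson's rule.)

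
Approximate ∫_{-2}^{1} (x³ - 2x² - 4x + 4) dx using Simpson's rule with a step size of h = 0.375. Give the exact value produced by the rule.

h = (1 − (-2))/8 = 0.375.
Nodes x₀,…,x₈ = -2, -1.625, -1.25, -0.875, -0.5, -0.125, 0.25, 0.625, 1.
f(x) = x³ - 2x² - 4x + 4: f₀=-4, f₁=0.927734375, f₂=3.921875, f₃=5.298828125, f₄=5.375, f₅=4.466796875, f₆=2.890625, f₇=0.962890625, f₈=-1.
(h/3)·[f₀ + 4f₁ + 2f₂ + 4f₃ + 2f₄ + 4f₅ + 2f₆ + 4f₇ + f₈] = 0.125·(66) = 8.25.

8.25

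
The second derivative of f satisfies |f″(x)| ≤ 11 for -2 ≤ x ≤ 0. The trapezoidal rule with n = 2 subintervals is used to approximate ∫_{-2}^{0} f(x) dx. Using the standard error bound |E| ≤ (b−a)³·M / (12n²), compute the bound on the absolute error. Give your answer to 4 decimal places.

|E| ≤ (2)³·11 / (12·2²) = 88/48 = 1.8333.

1.8333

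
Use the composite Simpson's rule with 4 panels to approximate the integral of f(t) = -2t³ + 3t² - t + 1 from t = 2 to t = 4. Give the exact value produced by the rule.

h = (4 − 2)/4 = 0.5.
Nodes t₀,…,t₄ = 2, 2.5, 3, 3.5, 4.
f(t) = -2t³ + 3t² - t + 1: f₀=-5, f₁=-14, f₂=-29, f₃=-51.5, f₄=-83.
(h/3)·[f₀ + 4f₁ + 2f₂ + 4f₃ + f₄] = 0.166667·(-408) = -68.

-68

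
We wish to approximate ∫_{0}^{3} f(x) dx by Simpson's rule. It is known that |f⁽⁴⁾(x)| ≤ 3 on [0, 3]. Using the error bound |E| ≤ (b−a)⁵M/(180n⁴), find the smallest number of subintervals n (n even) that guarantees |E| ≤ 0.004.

6

Need 729/(180n⁴) ≤ 0.004.
n⁴ ≥ 729/(180·0.004) = 1012.5 ⇒ n ≥ 5.6409, so the smallest even n is 6. (n must be even for Simpson's rule.)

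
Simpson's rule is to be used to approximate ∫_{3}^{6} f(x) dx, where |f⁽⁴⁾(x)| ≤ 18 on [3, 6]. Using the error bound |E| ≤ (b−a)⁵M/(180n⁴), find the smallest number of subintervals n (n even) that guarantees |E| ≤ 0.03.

Need 4374/(180n⁴) ≤ 0.03.
n⁴ ≥ 4374/(180·0.03) = 810 ⇒ n ≥ 5.3348, so the smallest even n is 6. (n must be even for Simpson's rule.)

6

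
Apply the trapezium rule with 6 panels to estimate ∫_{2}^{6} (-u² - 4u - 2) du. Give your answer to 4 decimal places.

h = (6 − 2)/6 = 0.666667.
Nodes u₀,…,u₆ = 2, 2.666667, 3.333333, 4, 4.666667, 5.333333, 6.
f(u) = -u² - 4u - 2: f₀=-14, f₁=-19.777778, f₂=-26.444444, f₃=-34, f₄=-42.444444, f₅=-51.777778, f₆=-62.
(h/2)·[f₀ + 2f₁ + 2f₂ + 2f₃ + 2f₄ + 2f₅ + f₆] = 0.333333·(-424.888889) = -141.6296.

-141.6296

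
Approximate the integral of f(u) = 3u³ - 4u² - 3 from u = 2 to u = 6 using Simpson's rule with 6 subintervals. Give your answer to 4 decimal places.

h = (6 − 2)/6 = 0.666667.
Nodes u₀,…,u₆ = 2, 2.666667, 3.333333, 4, 4.666667, 5.333333, 6.
f(u) = 3u³ - 4u² - 3: f₀=5, f₁=25.444444, f₂=63.666667, f₃=125, f₄=214.777778, f₅=338.333333, f₆=501.
(h/3)·[f₀ + 4f₁ + 2f₂ + 4f₃ + 2f₄ + 4f₅ + f₆] = 0.222222·(3018) = 670.6667.

670.6667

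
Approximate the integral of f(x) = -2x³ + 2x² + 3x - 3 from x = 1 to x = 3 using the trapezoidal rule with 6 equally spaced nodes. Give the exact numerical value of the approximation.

h = (3 − 1)/5 = 0.4.
Nodes x₀,…,x₅ = 1, 1.4, 1.8, 2.2, 2.6, 3.
f(x) = -2x³ + 2x² + 3x - 3: f₀=0, f₁=-0.368, f₂=-2.784, f₃=-8.016, f₄=-16.832, f₅=-30.
(h/2)·[f₀ + 2f₁ + 2f₂ + 2f₃ + 2f₄ + f₅] = 0.2·(-86) = -17.2.

-17.2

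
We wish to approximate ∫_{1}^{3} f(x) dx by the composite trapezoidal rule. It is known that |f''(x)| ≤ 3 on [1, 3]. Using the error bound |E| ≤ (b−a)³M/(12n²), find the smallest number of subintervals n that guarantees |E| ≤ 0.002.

Need 24/(12n²) ≤ 0.002.
n² ≥ 24/(12·0.002) = 1000 ⇒ n ≥ 31.6228, so the smallest n is 32.

32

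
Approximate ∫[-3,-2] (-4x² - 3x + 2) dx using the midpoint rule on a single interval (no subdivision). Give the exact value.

-15.5

M = (b−a)·f(-2.5) = 1·(-15.5) = -15.5.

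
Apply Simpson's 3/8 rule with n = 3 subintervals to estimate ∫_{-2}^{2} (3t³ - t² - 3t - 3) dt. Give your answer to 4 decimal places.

h = (2 − (-2))/3 = 1.333333.
Nodes t₀,…,t₃ = -2, -0.666667, 0.666667, 2.
f(t) = 3t³ - t² - 3t - 3: f₀=-25, f₁=-2.333333, f₂=-4.555556, f₃=11.
(3h/8)·[f₀ + 3f₁ + 3f₂ + f₃] = 0.5·(-34.666667) = -17.3333.

-17.3333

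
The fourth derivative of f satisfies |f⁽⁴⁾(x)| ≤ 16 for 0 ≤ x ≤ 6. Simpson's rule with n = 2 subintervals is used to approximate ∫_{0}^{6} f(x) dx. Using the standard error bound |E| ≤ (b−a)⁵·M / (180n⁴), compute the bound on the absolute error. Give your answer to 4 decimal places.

|E| ≤ (6)⁵·16 / (180·2⁴) = 124416/2880 = 43.2000.

43.2000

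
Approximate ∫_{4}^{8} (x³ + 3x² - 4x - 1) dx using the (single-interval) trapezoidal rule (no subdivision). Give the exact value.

1532

T = (b−a)/2 · [f(4) + f(8)] = 2·[95 + 671] = 1532.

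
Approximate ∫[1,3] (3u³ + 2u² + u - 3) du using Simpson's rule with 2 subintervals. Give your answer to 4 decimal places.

75.3333

h = (3 − 1)/2 = 1.
Nodes u₀,…,u₂ = 1, 2, 3.
f(u) = 3u³ + 2u² + u - 3: f₀=3, f₁=31, f₂=99.
(h/3)·[f₀ + 4f₁ + f₂] = 0.333333·(226) = 75.3333.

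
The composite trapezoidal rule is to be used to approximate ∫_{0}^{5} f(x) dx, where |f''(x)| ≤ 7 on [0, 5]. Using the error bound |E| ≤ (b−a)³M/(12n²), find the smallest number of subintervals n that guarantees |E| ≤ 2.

7

Need 875/(12n²) ≤ 2.
n² ≥ 875/(12·2) = 36.4583 ⇒ n ≥ 6.0381, so the smallest n is 7.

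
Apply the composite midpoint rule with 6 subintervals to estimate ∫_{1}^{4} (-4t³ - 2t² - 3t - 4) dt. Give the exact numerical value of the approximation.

-329.5

h = (4 − 1)/6 = 0.5.
Midpoints m₁,…,m₆ = 1.25, 1.75, 2.25, 2.75, 3.25, 3.75.
f(m₁)=-18.6875, f(m₂)=-36.8125, f(m₃)=-66.4375, f(m₄)=-110.5625, f(m₅)=-172.1875, f(m₆)=-254.3125.
h·[f(m₁) + f(m₂) + f(m₃) + f(m₄) + f(m₅) + f(m₆)] = 0.5·(-659) = -329.5.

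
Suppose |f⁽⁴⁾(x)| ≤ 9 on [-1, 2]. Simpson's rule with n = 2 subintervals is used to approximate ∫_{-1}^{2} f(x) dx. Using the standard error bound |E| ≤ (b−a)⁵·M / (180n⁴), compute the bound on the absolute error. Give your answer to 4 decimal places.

|E| ≤ (3)⁵·9 / (180·2⁴) = 2187/2880 = 0.7594.

0.7594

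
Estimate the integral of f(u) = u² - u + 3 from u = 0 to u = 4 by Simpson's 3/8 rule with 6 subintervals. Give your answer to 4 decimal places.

h = (4 − 0)/6 = 0.666667.
Nodes u₀,…,u₆ = 0, 0.666667, 1.333333, 2, 2.666667, 3.333333, 4.
f(u) = u² - u + 3: f₀=3, f₁=2.777778, f₂=3.444444, f₃=5, f₄=7.444444, f₅=10.777778, f₆=15.
(3h/8)·[f₀ + 3f₁ + 3f₂ + 2f₃ + 3f₄ + 3f₅ + f₆] = 0.25·(101.333333) = 25.3333.

25.3333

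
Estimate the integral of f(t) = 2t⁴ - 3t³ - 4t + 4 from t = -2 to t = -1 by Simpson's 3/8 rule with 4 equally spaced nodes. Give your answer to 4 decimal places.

h = (-1 − (-2))/3 = 0.333333.
Nodes t₀,…,t₃ = -2, -1.666667, -1.333333, -1.
f(t) = 2t⁴ - 3t³ - 4t + 4: f₀=68, f₁=39.987654, f₂=22.765432, f₃=13.
(3h/8)·[f₀ + 3f₁ + 3f₂ + f₃] = 0.125·(269.259259) = 33.6574.

33.6574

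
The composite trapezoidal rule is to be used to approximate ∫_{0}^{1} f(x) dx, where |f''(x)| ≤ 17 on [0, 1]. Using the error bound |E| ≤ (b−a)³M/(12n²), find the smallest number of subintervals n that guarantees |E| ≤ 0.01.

Need 17/(12n²) ≤ 0.01.
n² ≥ 17/(12·0.01) = 141.667 ⇒ n ≥ 11.9024, so the smallest n is 12.

12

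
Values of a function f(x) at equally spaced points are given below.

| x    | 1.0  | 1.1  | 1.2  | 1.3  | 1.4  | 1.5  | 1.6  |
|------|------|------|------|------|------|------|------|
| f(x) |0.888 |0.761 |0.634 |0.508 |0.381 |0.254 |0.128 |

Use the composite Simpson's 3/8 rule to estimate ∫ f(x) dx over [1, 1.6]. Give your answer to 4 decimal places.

0.3046

h = 0.1, n = 6.
(3h/8)·[y₀ + 3y₁ + 3y₂ + 2y₃ + 3y₄ + 3y₅ + y₆] = 0.0375·(8.122) = 0.3046.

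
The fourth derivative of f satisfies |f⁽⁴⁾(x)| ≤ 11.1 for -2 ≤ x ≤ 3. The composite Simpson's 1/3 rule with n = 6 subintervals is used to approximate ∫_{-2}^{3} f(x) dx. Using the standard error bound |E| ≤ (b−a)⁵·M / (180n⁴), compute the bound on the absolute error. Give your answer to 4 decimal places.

|E| ≤ (5)⁵·11.1 / (180·6⁴) = 34687.5/233280 = 0.1487.

0.1487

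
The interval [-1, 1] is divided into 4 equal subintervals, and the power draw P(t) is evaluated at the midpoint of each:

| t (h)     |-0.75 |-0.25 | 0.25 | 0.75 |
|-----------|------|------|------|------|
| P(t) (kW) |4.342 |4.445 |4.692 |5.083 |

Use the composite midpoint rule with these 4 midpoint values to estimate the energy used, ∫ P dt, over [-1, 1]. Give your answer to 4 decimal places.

h = 0.5, n = 4.
h·[y(m₁) + y(m₂) + y(m₃) + y(m₄)] = 0.5·(18.562) = 9.2810.

9.2810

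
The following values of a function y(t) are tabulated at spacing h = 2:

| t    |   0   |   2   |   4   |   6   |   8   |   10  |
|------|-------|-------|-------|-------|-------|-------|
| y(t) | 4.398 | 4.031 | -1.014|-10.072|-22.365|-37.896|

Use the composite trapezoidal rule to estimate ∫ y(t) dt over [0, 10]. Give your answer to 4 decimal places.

h = 2, n = 5.
(h/2)·[y₀ + 2y₁ + 2y₂ + 2y₃ + 2y₄ + y₅] = 1·(-92.338) = -92.3380.

-92.3380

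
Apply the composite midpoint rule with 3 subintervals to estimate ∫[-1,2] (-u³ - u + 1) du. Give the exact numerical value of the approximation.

-1.875

h = (2 − (-1))/3 = 1.
Midpoints m₁,…,m₃ = -0.5, 0.5, 1.5.
f(m₁)=1.625, f(m₂)=0.375, f(m₃)=-3.875.
h·[f(m₁) + f(m₂) + f(m₃)] = 1·(-1.875) = -1.875.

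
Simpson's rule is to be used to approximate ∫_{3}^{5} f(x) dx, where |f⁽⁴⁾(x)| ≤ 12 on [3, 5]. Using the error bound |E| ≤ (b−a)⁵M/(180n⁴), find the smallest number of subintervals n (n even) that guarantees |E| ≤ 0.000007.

24

Need 384/(180n⁴) ≤ 0.000007.
n⁴ ≥ 384/(180·0.000007) = 304762 ⇒ n ≥ 23.4958, so the smallest even n is 24. (n must be even for Simpson's rule.)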